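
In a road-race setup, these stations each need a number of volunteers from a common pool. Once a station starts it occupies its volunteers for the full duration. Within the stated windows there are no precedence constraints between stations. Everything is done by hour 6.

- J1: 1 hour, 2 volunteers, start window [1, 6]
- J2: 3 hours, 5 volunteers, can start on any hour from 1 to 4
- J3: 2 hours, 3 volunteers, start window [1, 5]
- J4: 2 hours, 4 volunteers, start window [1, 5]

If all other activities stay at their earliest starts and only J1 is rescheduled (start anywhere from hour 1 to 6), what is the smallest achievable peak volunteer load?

J1@1: h1:14  h2:12  h3:5  h4:0  h5:0  h6:0 → peak 14
J1@2: h1:12  h2:14  h3:5  h4:0  h5:0  h6:0 → peak 14
J1@3: h1:12  h2:12  h3:7  h4:0  h5:0  h6:0 → peak 12
J1@4: h1:12  h2:12  h3:5  h4:2  h5:0  h6:0 → peak 12
J1@5: h1:12  h2:12  h3:5  h4:0  h5:2  h6:0 → peak 12
J1@6: h1:12  h2:12  h3:5  h4:0  h5:0  h6:2 → peak 12
Best is J1@3, peak 12.

12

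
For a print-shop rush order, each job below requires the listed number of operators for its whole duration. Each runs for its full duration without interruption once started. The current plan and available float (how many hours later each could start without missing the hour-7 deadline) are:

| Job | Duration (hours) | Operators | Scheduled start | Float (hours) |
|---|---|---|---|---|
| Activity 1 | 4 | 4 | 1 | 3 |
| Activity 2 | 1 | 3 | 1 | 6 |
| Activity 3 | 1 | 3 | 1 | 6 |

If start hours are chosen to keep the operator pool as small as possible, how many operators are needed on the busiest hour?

Early-start (Activity 1@1, Activity 2@1, Activity 3@1) gives peak 10: h1:10  h2:4  h3:4  h4:4  h5:0  h6:0  h7:0.
Shift Activity 2→5, Activity 3→6.
Schedule Activity 1@1, Activity 2@5, Activity 3@6: h1:4  h2:4  h3:4  h4:4  h5:3  h6:3  h7:0 — peak 4.
Total operator-hours = 22 over 7 hours ⇒ peak ≥ ⌈22/7⌉ = 4, so 4 is optimal.

4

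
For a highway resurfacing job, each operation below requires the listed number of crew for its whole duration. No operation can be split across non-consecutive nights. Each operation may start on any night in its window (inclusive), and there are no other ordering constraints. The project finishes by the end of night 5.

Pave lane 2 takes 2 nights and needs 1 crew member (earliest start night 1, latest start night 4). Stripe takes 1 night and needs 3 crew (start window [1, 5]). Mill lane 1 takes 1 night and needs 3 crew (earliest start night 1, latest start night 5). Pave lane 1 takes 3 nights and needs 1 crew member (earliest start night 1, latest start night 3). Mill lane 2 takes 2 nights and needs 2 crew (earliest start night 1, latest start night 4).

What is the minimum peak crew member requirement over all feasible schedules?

Early-start (Pave lane 2@1, Stripe@1, Mill lane 1@1, Pave lane 1@1, Mill lane 2@1) gives peak 10: n1:10  n2:4  n3:1  n4:0  n5:0.
Shift Mill lane 1→2, Pave lane 1→3, Mill lane 2→3.
Schedule Pave lane 2@1, Stripe@1, Mill lane 1@2, Pave lane 1@3, Mill lane 2@3: n1:4  n2:4  n3:3  n4:3  n5:1 — peak 4.

4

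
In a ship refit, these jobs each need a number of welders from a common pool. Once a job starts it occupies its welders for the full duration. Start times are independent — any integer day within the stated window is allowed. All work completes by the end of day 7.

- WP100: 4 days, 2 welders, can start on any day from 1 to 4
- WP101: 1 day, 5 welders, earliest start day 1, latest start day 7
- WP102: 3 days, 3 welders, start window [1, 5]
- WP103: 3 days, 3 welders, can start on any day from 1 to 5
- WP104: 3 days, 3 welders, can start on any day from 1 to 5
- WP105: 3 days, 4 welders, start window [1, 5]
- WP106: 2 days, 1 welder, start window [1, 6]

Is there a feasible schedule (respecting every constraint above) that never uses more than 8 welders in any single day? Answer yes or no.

yes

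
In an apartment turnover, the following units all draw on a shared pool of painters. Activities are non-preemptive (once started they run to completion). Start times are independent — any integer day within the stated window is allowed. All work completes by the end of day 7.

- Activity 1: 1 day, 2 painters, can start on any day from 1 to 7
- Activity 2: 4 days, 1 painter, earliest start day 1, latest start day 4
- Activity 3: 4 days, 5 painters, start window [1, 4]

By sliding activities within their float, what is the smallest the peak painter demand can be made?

Early-start (Activity 1@1, Activity 2@1, Activity 3@1) gives peak 8: d1:8  d2:6  d3:6  d4:6  d5:0  d6:0  d7:0.
Shift Activity 3→2.
Schedule Activity 1@1, Activity 2@1, Activity 3@2: d1:3  d2:6  d3:6  d4:6  d5:5  d6:0  d7:0 — peak 6.

6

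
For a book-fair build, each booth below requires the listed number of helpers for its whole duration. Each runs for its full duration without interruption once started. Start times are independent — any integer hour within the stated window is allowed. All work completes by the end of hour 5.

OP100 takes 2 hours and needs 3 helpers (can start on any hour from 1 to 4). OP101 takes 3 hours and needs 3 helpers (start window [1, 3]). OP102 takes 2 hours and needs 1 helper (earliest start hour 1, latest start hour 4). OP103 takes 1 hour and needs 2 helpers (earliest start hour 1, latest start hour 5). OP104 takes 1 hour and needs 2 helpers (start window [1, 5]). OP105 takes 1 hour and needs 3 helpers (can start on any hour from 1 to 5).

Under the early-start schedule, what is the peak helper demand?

14

Early-start schedule: OP100@1, OP101@1, OP102@1, OP103@1, OP104@1, OP105@1.
Load per hour: hour 1: 14, hour 2: 7, hour 3: 3, hour 4: 0, hour 5: 0.
Peak is 14.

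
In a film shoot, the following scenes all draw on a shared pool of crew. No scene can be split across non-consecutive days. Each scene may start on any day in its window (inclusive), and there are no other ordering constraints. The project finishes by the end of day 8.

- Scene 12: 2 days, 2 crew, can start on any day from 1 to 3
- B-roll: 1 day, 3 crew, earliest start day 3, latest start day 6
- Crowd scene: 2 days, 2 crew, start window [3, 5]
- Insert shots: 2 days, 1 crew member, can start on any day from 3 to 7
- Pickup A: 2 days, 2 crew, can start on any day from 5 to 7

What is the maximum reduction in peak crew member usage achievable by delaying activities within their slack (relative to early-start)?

3

Early-start peak: d1:2  d2:2  d3:6  d4:3  d5:2  d6:2  d7:0  d8:0 ⇒ 6.
Leveled (Scene 12@1, B-roll@3, Crowd scene@4, Insert shots@4, Pickup A@6): d1:2  d2:2  d3:3  d4:3  d5:3  d6:2  d7:2  d8:0 ⇒ 3.
Reduction 6 − 3 = 3.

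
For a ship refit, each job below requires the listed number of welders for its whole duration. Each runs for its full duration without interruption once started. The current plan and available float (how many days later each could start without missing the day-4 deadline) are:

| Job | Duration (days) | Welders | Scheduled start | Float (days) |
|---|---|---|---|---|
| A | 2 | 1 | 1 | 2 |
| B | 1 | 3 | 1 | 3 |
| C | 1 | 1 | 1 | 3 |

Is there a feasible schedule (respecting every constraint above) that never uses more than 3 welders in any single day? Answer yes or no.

yes

Schedule A@1, B@3, C@1: d1:2  d2:1  d3:3  d4:0 — peak 3 ≤ 3.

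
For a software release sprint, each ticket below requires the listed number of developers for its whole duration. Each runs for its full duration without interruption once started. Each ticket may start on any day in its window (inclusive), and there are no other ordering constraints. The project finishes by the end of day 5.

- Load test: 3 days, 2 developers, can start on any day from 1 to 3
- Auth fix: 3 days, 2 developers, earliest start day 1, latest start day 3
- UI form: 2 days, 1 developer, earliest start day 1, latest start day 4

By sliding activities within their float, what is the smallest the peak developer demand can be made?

4

Early-start (Load test@1, Auth fix@1, UI form@1) gives peak 5: d1:5  d2:5  d3:4  d4:0  d5:0.
Shift UI form→4.
Schedule Load test@1, Auth fix@1, UI form@4: d1:4  d2:4  d3:4  d4:1  d5:1 — peak 4.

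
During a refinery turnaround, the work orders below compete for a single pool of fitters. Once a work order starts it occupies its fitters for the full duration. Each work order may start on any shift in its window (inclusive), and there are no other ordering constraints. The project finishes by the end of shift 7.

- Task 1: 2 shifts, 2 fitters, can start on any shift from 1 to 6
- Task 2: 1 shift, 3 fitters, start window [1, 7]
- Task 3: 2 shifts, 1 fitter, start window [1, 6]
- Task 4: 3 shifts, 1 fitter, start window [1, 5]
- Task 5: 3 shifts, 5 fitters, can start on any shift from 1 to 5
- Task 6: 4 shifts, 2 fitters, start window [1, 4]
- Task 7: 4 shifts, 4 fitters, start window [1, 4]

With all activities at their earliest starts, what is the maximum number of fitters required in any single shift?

18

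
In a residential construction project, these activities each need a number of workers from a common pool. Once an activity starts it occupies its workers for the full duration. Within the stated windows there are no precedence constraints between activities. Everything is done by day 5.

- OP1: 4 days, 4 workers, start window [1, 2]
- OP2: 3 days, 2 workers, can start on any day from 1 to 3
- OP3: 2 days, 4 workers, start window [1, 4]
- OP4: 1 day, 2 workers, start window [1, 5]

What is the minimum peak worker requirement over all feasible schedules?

Early-start (OP1@1, OP2@1, OP3@1, OP4@1) gives peak 12: d1:12  d2:10  d3:6  d4:4  d5:0.
Shift OP3→4.
Schedule OP1@1, OP2@1, OP3@4, OP4@1: d1:8  d2:6  d3:6  d4:8  d5:4 — peak 8.

8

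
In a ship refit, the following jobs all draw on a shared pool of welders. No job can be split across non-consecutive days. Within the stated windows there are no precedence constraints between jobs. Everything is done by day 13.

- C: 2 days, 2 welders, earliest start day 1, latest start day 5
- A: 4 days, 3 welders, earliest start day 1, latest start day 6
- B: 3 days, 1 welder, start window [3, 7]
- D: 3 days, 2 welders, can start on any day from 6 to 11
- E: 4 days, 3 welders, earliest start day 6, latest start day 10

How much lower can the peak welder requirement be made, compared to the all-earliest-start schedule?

Early-start peak: d1:5  d2:5  d3:4  d4:4  d5:1  d6:5  d7:5  d8:5  d9:3  d10:0  d11:0  d12:0  d13:0 ⇒ 5.
Leveled (C@1, A@3, B@7, D@7, E@10): d1:2  d2:2  d3:3  d4:3  d5:3  d6:3  d7:3  d8:3  d9:3  d10:3  d11:3  d12:3  d13:3 ⇒ 3.
Reduction 5 − 3 = 2.

2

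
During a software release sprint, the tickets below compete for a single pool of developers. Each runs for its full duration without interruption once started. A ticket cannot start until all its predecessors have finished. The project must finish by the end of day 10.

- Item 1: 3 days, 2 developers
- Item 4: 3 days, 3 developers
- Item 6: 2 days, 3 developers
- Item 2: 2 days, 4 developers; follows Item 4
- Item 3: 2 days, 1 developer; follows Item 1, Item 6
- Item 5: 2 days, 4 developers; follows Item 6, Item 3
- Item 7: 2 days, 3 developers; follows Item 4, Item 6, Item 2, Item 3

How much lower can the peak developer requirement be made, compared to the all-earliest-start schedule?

1

Early-start peak: d1:8  d2:8  d3:5  d4:5  d5:5  d6:7  d7:7  d8:0  d9:0  d10:0 ⇒ 8.
Leveled (Item 1@1, Item 4@1, Item 6@4, Item 2@4, Item 3@6, Item 5@8, Item 7@8): d1:5  d2:5  d3:5  d4:7  d5:7  d6:1  d7:1  d8:7  d9:7  d10:0 ⇒ 7.
Reduction 8 − 7 = 1.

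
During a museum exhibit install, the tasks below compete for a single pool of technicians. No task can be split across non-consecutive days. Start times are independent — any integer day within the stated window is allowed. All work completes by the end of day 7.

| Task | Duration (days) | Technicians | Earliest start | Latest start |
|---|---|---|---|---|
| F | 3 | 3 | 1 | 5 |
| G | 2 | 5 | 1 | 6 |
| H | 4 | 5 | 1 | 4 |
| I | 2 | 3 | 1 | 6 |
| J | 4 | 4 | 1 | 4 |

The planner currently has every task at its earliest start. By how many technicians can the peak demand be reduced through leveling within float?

Early-start peak: d1:20  d2:20  d3:12  d4:9  d5:0  d6:0  d7:0 ⇒ 20.
Leveled (F@1, G@5, H@4, I@1, J@1): d1:10  d2:10  d3:7  d4:9  d5:10  d6:10  d7:5 ⇒ 10.
Reduction 20 − 10 = 10.

10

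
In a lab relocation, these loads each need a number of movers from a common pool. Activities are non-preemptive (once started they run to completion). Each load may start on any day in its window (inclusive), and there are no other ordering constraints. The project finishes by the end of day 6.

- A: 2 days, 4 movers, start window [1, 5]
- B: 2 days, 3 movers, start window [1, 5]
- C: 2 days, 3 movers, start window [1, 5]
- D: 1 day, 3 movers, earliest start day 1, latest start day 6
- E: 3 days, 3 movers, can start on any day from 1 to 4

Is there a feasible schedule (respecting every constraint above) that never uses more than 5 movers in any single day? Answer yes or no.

no

Total mover-days = 32; over 6 days the average is 32/6 > 5, so some day must exceed 5.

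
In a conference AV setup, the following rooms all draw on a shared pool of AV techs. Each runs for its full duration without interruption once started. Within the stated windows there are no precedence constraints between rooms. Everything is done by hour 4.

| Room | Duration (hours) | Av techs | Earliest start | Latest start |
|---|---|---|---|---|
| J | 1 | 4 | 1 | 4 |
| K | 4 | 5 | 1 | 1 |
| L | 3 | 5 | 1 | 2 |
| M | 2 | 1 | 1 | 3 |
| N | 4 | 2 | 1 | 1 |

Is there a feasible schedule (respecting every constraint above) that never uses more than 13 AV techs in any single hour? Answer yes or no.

yes

Schedule J@1, K@1, L@2, M@1, N@1: h1:12  h2:13  h3:12  h4:12 — peak 13 ≤ 13.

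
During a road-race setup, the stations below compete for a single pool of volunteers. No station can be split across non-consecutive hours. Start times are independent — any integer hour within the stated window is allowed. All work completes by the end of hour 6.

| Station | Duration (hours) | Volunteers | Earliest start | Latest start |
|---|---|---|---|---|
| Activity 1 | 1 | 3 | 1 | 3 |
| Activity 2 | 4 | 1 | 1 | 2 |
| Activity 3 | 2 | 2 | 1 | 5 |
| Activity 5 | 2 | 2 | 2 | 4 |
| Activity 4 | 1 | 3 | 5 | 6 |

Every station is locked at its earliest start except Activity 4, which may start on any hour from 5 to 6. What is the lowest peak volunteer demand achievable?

Activity 4@5: h1:6  h2:5  h3:3  h4:1  h5:3  h6:0 → peak 6
Activity 4@6: h1:6  h2:5  h3:3  h4:1  h5:0  h6:3 → peak 6
Best is Activity 4@5, peak 6.

6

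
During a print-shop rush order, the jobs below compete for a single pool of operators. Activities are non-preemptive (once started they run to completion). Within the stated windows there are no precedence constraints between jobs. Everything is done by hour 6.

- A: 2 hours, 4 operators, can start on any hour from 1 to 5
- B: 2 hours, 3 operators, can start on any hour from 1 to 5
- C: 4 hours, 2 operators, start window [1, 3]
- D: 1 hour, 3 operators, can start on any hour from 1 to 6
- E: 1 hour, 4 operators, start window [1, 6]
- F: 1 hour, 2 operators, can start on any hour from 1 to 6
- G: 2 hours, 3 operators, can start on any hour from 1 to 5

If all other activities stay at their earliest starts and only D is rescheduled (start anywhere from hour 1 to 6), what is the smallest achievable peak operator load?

18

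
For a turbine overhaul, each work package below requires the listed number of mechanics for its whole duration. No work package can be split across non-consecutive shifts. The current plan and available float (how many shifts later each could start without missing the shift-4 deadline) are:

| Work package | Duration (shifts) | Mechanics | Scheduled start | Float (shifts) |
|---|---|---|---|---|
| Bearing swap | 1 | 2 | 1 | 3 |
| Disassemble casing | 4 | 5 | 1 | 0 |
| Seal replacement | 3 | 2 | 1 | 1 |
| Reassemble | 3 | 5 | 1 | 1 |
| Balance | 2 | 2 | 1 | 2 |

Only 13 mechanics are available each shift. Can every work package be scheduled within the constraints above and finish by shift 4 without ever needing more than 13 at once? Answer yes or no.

no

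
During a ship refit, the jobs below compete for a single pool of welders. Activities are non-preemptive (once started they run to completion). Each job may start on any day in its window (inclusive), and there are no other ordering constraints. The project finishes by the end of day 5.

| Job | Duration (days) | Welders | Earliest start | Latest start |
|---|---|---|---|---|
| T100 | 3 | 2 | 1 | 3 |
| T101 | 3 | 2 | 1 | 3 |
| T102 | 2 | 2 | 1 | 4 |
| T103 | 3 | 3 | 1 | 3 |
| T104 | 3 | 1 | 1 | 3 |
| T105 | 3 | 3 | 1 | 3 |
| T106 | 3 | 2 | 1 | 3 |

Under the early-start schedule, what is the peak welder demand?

15

Early-start schedule: T100@1, T101@1, T102@1, T103@1, T104@1, T105@1, T106@1.
Load per day: day 1: 15, day 2: 15, day 3: 13, day 4: 0, day 5: 0.
Peak is 15.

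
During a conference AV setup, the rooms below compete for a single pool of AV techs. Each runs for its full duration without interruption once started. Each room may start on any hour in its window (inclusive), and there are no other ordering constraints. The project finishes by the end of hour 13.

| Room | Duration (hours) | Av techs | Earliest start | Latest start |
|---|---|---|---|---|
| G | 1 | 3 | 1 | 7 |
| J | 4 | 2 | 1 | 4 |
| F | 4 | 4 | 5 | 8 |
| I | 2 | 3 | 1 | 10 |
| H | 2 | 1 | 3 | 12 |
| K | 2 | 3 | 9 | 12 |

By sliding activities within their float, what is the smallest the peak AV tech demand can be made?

4

Early-start (G@1, J@1, F@5, I@1, H@3, K@9) gives peak 8: h1:8  h2:5  h3:3  h4:3  h5:4  h6:4  h7:4  h8:4  h9:3  h10:3  h11:0  h12:0  h13:0.
Shift J→2, F→6, I→10, K→12.
Schedule G@1, J@2, F@6, I@10, H@3, K@12: h1:3  h2:2  h3:3  h4:3  h5:2  h6:4  h7:4  h8:4  h9:4  h10:3  h11:3  h12:3  h13:3 — peak 4.
Total AV tech-hours = 41 over 13 hours ⇒ peak ≥ ⌈41/13⌉ = 4, so 4 is optimal.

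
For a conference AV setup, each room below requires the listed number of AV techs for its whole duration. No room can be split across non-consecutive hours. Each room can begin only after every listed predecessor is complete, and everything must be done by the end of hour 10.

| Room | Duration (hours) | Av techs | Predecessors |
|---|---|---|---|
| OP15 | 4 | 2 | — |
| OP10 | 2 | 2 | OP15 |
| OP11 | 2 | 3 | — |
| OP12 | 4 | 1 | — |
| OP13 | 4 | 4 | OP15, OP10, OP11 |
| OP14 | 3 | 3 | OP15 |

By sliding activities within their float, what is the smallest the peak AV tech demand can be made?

7

Schedule OP15@1, OP10@5, OP11@1, OP12@1, OP13@7, OP14@5: h1:6  h2:6  h3:3  h4:3  h5:5  h6:5  h7:7  h8:4  h9:4  h10:4 — peak 7.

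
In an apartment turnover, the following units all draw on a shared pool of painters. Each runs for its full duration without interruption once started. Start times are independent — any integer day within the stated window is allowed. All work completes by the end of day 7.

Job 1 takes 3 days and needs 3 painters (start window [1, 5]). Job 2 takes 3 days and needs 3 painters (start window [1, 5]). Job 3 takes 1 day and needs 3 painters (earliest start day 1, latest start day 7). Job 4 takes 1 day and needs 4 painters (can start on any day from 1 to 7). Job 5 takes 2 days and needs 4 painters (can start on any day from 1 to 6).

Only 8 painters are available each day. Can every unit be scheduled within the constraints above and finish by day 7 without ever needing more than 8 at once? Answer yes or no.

Schedule Job 1@1, Job 2@1, Job 3@4, Job 4@5, Job 5@6: d1:6  d2:6  d3:6  d4:3  d5:4  d6:4  d7:4 — peak 6 ≤ 8.

yes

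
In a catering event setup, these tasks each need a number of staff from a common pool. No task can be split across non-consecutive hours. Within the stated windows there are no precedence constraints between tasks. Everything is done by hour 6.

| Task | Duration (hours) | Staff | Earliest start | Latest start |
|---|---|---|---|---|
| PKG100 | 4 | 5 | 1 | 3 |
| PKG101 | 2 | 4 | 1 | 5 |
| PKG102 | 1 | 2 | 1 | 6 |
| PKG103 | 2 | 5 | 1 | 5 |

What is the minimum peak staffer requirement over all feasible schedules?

9

Early-start (PKG100@1, PKG101@1, PKG102@1, PKG103@1) gives peak 16: h1:16  h2:14  h3:5  h4:5  h5:0  h6:0.
Shift PKG102→3, PKG103→5.
Schedule PKG100@1, PKG101@1, PKG102@3, PKG103@5: h1:9  h2:9  h3:7  h4:5  h5:5  h6:5 — peak 9.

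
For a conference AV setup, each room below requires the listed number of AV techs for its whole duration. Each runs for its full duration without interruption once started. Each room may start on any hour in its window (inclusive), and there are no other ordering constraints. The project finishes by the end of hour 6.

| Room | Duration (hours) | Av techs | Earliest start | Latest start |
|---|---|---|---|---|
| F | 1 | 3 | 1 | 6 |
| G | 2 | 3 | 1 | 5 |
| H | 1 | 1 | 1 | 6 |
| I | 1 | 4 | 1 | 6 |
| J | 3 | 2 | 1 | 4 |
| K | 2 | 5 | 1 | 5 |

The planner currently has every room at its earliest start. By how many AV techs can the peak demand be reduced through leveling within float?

Early-start peak: h1:18  h2:10  h3:2  h4:0  h5:0  h6:0 ⇒ 18.
Leveled (F@1, G@2, H@4, I@4, J@1, K@5): h1:5  h2:5  h3:5  h4:5  h5:5  h6:5 ⇒ 5.
Reduction 18 − 5 = 13.

13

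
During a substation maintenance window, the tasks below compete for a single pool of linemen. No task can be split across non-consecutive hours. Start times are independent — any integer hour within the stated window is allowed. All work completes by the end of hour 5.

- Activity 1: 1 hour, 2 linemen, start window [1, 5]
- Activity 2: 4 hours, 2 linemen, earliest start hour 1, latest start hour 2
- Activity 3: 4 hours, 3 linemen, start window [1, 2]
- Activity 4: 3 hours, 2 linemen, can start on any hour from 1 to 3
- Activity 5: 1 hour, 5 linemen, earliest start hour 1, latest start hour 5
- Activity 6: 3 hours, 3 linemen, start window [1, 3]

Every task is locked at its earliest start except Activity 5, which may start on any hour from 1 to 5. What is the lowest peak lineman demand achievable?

Activity 5@1: h1:17  h2:10  h3:10  h4:5  h5:0 → peak 17
Activity 5@2: h1:12  h2:15  h3:10  h4:5  h5:0 → peak 15
Activity 5@3: h1:12  h2:10  h3:15  h4:5  h5:0 → peak 15
Activity 5@4: h1:12  h2:10  h3:10  h4:10  h5:0 → peak 12
Activity 5@5: h1:12  h2:10  h3:10  h4:5  h5:5 → peak 12
Best is Activity 5@4, peak 12.

12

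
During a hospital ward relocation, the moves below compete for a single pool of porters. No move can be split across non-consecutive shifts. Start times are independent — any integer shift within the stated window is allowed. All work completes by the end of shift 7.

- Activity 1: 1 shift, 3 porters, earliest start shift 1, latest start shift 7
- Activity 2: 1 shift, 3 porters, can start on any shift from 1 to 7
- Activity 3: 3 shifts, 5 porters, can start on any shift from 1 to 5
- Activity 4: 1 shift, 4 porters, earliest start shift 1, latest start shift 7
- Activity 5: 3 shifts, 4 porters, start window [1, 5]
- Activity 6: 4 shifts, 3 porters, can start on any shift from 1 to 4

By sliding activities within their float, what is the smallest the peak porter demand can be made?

Early-start (Activity 1@1, Activity 2@1, Activity 3@1, Activity 4@1, Activity 5@1, Activity 6@1) gives peak 22: s1:22  s2:12  s3:12  s4:3  s5:0  s6:0  s7:0.
Shift Activity 3→2, Activity 4→6, Activity 5→5, Activity 6→2.
Schedule Activity 1@1, Activity 2@1, Activity 3@2, Activity 4@6, Activity 5@5, Activity 6@2: s1:6  s2:8  s3:8  s4:8  s5:7  s6:8  s7:4 — peak 8.

8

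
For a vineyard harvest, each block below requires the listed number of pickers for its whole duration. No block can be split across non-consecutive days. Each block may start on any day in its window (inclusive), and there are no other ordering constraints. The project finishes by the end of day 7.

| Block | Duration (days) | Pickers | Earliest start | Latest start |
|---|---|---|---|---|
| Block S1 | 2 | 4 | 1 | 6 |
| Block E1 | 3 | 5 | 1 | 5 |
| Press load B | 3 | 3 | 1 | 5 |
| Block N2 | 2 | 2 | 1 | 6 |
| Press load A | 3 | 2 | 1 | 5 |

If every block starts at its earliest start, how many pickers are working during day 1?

At early start, day 1 has: Block S1, Block E1, Press load B, Block N2, Press load A.
Demand: 4 + 5 + 3 + 2 + 2 = 16.

16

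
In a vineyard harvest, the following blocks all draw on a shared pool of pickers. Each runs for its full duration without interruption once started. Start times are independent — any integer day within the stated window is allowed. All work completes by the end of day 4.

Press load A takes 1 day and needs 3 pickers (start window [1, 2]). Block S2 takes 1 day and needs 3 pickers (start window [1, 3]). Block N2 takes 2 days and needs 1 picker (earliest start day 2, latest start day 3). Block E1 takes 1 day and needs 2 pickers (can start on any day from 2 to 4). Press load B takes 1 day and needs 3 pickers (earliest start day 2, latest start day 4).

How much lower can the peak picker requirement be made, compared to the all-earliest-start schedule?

Early-start peak: d1:6  d2:6  d3:1  d4:0 ⇒ 6.
Leveled (Press load A@1, Block S2@2, Block N2@2, Block E1@3, Press load B@4): d1:3  d2:4  d3:3  d4:3 ⇒ 4.
Reduction 6 − 4 = 2.

2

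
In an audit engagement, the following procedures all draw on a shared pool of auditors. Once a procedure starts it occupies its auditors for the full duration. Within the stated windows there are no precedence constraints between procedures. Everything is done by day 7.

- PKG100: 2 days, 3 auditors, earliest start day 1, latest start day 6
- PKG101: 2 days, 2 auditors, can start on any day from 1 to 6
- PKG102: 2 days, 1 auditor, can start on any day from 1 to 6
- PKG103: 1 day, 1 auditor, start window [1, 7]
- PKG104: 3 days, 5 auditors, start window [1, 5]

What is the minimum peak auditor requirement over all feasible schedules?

Early-start (PKG100@1, PKG101@1, PKG102@1, PKG103@1, PKG104@1) gives peak 12: d1:12  d2:11  d3:5  d4:0  d5:0  d6:0  d7:0.
Shift PKG102→3, PKG103→3, PKG104→5.
Schedule PKG100@1, PKG101@1, PKG102@3, PKG103@3, PKG104@5: d1:5  d2:5  d3:2  d4:1  d5:5  d6:5  d7:5 — peak 5.

5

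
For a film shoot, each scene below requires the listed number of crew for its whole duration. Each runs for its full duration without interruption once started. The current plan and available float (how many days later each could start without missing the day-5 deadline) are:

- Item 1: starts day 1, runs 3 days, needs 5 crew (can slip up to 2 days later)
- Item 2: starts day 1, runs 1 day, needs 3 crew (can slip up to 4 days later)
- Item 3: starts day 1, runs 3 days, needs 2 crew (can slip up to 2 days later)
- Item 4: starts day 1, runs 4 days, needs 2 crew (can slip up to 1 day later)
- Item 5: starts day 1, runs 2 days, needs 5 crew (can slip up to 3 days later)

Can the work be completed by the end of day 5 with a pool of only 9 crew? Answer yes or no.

yes

Schedule Item 1@1, Item 2@1, Item 3@2, Item 4@2, Item 5@4: d1:8  d2:9  d3:9  d4:9  d5:7 — peak 9 ≤ 9.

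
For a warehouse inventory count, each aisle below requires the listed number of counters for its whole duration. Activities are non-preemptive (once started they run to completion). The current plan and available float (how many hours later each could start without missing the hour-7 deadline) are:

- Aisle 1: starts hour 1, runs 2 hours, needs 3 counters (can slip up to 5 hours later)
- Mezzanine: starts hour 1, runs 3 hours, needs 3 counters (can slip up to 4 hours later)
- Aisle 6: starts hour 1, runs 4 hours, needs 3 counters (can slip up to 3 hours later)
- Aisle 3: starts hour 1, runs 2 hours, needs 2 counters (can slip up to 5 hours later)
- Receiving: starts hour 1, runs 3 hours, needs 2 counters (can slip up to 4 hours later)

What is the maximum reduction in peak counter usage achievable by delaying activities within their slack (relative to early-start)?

7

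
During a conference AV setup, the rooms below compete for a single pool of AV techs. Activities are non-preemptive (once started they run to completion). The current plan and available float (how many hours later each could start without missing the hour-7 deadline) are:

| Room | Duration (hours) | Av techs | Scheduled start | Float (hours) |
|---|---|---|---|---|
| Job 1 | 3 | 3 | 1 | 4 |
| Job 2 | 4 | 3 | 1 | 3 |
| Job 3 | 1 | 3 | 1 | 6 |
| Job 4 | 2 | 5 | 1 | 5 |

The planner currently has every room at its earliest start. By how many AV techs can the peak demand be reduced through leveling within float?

Early-start peak: h1:14  h2:11  h3:6  h4:3  h5:0  h6:0  h7:0 ⇒ 14.
Leveled (Job 1@1, Job 2@1, Job 3@4, Job 4@5): h1:6  h2:6  h3:6  h4:6  h5:5  h6:5  h7:0 ⇒ 6.
Reduction 14 − 6 = 8.

8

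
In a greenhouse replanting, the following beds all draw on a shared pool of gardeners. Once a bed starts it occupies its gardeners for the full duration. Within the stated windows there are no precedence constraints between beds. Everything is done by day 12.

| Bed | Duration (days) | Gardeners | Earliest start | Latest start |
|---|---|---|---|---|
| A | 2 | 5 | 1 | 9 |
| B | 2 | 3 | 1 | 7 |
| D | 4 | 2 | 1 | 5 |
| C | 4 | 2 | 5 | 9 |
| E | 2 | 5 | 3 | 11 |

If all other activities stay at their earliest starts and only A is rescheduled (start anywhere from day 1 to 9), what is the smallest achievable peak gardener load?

A@1: d1:10  d2:10  d3:7  d4:7  d5:2  d6:2  d7:2  d8:2  d9:0  d10:0  d11:0  d12:0 → peak 10
A@2: d1:5  d2:10  d3:12  d4:7  d5:2  d6:2  d7:2  d8:2  d9:0  d10:0  d11:0  d12:0 → peak 12
A@3: d1:5  d2:5  d3:12  d4:12  d5:2  d6:2  d7:2  d8:2  d9:0  d10:0  d11:0  d12:0 → peak 12
A@4: d1:5  d2:5  d3:7  d4:12  d5:7  d6:2  d7:2  d8:2  d9:0  d10:0  d11:0  d12:0 → peak 12
A@5: d1:5  d2:5  d3:7  d4:7  d5:7  d6:7  d7:2  d8:2  d9:0  d10:0  d11:0  d12:0 → peak 7
A@6: d1:5  d2:5  d3:7  d4:7  d5:2  d6:7  d7:7  d8:2  d9:0  d10:0  d11:0  d12:0 → peak 7
A@7: d1:5  d2:5  d3:7  d4:7  d5:2  d6:2  d7:7  d8:7  d9:0  d10:0  d11:0  d12:0 → peak 7
A@8: d1:5  d2:5  d3:7  d4:7  d5:2  d6:2  d7:2  d8:7  d9:5  d10:0  d11:0  d12:0 → peak 7
A@9: d1:5  d2:5  d3:7  d4:7  d5:2  d6:2  d7:2  d8:2  d9:5  d10:5  d11:0  d12:0 → peak 7
Best is A@5, peak 7.

7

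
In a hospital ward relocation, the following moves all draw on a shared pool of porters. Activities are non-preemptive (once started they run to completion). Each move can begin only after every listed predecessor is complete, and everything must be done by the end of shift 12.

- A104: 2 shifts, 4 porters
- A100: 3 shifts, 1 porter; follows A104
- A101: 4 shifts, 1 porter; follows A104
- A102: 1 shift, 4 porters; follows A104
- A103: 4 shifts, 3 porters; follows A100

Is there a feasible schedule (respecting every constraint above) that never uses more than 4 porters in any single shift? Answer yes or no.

yes

Schedule A104@1, A100@3, A101@3, A102@7, A103@8: s1:4  s2:4  s3:2  s4:2  s5:2  s6:1  s7:4  s8:3  s9:3  s10:3  s11:3  s12:0 — peak 4 ≤ 4.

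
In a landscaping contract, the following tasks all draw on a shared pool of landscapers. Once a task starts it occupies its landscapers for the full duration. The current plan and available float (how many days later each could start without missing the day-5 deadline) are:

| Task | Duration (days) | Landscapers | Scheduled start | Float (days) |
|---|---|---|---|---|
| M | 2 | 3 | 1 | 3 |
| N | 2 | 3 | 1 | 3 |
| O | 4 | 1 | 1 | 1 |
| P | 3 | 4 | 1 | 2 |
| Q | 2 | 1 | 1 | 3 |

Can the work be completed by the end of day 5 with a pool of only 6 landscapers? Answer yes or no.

The minimum achievable peak is 7; 6 < 7, so no feasible schedule stays within the cap.

no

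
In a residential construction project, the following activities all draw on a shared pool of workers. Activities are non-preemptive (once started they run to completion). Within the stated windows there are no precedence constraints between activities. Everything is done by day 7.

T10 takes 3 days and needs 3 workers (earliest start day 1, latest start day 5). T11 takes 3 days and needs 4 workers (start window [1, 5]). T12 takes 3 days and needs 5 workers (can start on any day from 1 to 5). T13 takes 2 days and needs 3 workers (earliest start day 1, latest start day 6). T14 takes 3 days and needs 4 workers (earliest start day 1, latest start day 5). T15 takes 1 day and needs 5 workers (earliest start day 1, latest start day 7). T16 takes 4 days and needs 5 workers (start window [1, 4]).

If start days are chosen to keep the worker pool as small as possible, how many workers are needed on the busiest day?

12

Early-start (T10@1, T11@1, T12@1, T13@1, T14@1, T15@1, T16@1) gives peak 29: d1:29  d2:24  d3:21  d4:5  d5:0  d6:0  d7:0.
Shift T13→4, T14→4, T15→7, T16→4.
Schedule T10@1, T11@1, T12@1, T13@4, T14@4, T15@7, T16@4: d1:12  d2:12  d3:12  d4:12  d5:12  d6:9  d7:10 — peak 12.
Total worker-days = 79 over 7 days ⇒ peak ≥ ⌈79/7⌉ = 12, so 12 is optimal.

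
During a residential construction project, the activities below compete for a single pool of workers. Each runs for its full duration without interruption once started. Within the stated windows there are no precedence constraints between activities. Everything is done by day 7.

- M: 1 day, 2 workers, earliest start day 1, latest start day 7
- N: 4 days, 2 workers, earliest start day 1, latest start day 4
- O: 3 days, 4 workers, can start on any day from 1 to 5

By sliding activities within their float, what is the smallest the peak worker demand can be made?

4

Early-start (M@1, N@1, O@1) gives peak 8: d1:8  d2:6  d3:6  d4:2  d5:0  d6:0  d7:0.
Shift O→5.
Schedule M@1, N@1, O@5: d1:4  d2:2  d3:2  d4:2  d5:4  d6:4  d7:4 — peak 4.
Total worker-days = 22 over 7 days ⇒ peak ≥ ⌈22/7⌉ = 4, so 4 is optimal.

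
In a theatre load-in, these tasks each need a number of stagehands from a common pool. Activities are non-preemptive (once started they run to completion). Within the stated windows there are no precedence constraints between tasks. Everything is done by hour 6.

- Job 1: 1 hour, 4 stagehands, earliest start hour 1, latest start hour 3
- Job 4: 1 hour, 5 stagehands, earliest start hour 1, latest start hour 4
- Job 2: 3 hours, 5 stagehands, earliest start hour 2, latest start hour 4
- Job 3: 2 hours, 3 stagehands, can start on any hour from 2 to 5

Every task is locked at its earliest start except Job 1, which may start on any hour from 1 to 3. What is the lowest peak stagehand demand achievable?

9

Job 1@1: h1:9  h2:8  h3:8  h4:5  h5:0  h6:0 → peak 9
Job 1@2: h1:5  h2:12  h3:8  h4:5  h5:0  h6:0 → peak 12
Job 1@3: h1:5  h2:8  h3:12  h4:5  h5:0  h6:0 → peak 12
Best is Job 1@1, peak 9.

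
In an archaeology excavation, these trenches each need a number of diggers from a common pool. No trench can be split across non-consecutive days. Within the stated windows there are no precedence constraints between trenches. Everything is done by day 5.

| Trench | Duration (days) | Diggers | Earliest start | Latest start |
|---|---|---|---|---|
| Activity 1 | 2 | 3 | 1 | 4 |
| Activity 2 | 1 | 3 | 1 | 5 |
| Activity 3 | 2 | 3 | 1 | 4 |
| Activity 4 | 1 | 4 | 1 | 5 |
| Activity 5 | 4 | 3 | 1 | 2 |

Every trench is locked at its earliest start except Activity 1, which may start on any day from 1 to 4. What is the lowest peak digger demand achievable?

Activity 1@1: d1:16  d2:9  d3:3  d4:3  d5:0 → peak 16
Activity 1@2: d1:13  d2:9  d3:6  d4:3  d5:0 → peak 13
Activity 1@3: d1:13  d2:6  d3:6  d4:6  d5:0 → peak 13
Activity 1@4: d1:13  d2:6  d3:3  d4:6  d5:3 → peak 13
Best is Activity 1@2, peak 13.

13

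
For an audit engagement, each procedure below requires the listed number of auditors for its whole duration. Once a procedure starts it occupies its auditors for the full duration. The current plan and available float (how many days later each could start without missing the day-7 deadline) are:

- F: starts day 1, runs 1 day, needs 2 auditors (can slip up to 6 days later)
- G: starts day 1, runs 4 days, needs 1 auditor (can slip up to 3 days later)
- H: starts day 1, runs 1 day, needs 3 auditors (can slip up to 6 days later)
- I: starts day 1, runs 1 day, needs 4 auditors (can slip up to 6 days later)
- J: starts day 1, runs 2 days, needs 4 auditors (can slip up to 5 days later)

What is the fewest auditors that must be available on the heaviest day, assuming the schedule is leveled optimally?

4

Early-start (F@1, G@1, H@1, I@1, J@1) gives peak 14: d1:14  d2:5  d3:1  d4:1  d5:0  d6:0  d7:0.
Shift H→2, I→5, J→6.
Schedule F@1, G@1, H@2, I@5, J@6: d1:3  d2:4  d3:1  d4:1  d5:4  d6:4  d7:4 — peak 4.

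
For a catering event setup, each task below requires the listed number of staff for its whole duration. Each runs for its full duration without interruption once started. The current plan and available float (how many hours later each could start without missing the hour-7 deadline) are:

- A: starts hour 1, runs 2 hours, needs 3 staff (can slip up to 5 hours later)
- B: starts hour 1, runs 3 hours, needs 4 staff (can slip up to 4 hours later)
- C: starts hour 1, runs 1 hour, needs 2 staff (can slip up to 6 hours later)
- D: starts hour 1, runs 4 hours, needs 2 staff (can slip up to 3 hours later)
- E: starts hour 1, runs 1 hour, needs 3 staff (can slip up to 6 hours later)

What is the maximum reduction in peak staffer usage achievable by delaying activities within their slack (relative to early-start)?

9

Early-start peak: h1:14  h2:9  h3:6  h4:2  h5:0  h6:0  h7:0 ⇒ 14.
Leveled (A@1, B@5, C@3, D@1, E@4): h1:5  h2:5  h3:4  h4:5  h5:4  h6:4  h7:4 ⇒ 5.
Reduction 14 − 5 = 9.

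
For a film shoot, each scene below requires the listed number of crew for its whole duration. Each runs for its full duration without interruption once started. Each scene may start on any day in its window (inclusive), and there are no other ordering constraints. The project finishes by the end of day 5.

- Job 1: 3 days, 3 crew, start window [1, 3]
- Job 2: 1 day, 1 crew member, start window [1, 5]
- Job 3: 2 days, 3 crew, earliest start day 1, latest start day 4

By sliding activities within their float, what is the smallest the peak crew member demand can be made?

Early-start (Job 1@1, Job 2@1, Job 3@1) gives peak 7: d1:7  d2:6  d3:3  d4:0  d5:0.
Shift Job 3→4.
Schedule Job 1@1, Job 2@1, Job 3@4: d1:4  d2:3  d3:3  d4:3  d5:3 — peak 4.
Total crew member-days = 16 over 5 days ⇒ peak ≥ ⌈16/5⌉ = 4, so 4 is optimal.

4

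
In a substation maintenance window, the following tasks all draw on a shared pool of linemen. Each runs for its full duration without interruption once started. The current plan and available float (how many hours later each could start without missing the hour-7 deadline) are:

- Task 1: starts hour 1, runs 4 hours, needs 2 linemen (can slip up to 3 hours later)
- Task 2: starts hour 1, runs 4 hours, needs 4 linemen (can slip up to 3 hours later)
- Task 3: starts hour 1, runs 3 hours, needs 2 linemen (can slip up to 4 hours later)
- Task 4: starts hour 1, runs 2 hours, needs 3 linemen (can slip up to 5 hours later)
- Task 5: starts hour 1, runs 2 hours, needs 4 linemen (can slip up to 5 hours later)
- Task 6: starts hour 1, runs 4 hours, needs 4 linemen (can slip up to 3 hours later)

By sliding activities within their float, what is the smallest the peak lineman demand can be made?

10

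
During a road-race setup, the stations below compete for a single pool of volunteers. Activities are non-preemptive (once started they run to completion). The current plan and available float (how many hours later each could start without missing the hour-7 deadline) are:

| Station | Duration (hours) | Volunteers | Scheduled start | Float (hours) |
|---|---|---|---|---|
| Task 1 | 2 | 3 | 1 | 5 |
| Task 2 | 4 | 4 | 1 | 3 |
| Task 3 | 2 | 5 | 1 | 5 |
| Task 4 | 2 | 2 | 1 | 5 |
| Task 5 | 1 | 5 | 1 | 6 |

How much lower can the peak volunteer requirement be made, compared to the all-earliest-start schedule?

12

Early-start peak: h1:19  h2:14  h3:4  h4:4  h5:0  h6:0  h7:0 ⇒ 19.
Leveled (Task 1@1, Task 2@1, Task 3@5, Task 4@3, Task 5@7): h1:7  h2:7  h3:6  h4:6  h5:5  h6:5  h7:5 ⇒ 7.
Reduction 19 − 7 = 12.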